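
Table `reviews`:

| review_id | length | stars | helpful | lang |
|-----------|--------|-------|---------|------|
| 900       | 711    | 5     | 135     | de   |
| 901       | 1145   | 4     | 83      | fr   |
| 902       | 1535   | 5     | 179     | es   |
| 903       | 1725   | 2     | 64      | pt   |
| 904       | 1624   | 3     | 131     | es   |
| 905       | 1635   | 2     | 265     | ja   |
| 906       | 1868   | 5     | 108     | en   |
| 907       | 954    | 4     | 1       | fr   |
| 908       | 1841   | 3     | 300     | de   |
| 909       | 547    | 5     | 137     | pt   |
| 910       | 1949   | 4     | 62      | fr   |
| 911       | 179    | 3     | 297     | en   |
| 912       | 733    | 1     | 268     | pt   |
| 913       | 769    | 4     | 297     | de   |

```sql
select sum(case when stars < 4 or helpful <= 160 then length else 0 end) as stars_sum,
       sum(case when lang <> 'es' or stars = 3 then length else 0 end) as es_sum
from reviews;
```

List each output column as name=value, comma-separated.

[stars_sum: stars < 4 or helpful <= 160]
review_id=900: ✓ → 711
review_id=901: ✓ → 1145
review_id=902: ✗
review_id=903: ✓ → 1725
review_id=904: ✓ → 1624
review_id=905: ✓ → 1635
review_id=906: ✓ → 1868
review_id=907: ✓ → 954
review_id=908: ✓ → 1841
review_id=909: ✓ → 547
review_id=910: ✓ → 1949
review_id=911: ✓ → 179
review_id=912: ✓ → 733
review_id=913: ✗
stars_sum = 711 + 1145 + 1725 + 1624 + 1635 + 1868 + 954 + 1841 + 547 + 1949 + 179 + 733 = 14911
—
[es_sum: lang <> 'es' or stars = 3]
review_id=900: ✓ → 711
review_id=901: ✓ → 1145
review_id=902: ✗
review_id=903: ✓ → 1725
review_id=904: ✓ → 1624
review_id=905: ✓ → 1635
review_id=906: ✓ → 1868
review_id=907: ✓ → 954
review_id=908: ✓ → 1841
review_id=909: ✓ → 547
review_id=910: ✓ → 1949
review_id=911: ✓ → 179
review_id=912: ✓ → 733
review_id=913: ✓ → 769
es_sum = 711 + 1145 + 1725 + 1624 + 1635 + 1868 + 954 + 1841 + 547 + 1949 + 179 + 733 + 769 = 15680

stars_sum=14911, es_sum=15680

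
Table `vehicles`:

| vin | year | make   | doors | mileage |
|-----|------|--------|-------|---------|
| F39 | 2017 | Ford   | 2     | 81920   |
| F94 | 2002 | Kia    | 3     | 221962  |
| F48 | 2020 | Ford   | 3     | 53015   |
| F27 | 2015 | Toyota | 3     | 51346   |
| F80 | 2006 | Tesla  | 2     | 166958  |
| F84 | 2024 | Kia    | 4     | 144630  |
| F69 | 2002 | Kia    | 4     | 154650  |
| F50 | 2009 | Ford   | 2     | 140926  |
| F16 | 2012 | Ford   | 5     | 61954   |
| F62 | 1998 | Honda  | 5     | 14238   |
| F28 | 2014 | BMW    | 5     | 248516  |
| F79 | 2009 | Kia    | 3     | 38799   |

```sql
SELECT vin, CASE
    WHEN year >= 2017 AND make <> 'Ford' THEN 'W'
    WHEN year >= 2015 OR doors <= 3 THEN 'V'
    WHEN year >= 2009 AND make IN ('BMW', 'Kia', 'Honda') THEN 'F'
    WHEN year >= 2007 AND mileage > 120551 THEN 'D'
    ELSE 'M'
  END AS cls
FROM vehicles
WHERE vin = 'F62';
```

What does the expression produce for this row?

vin = F62: year=1998, make=Honda, doors=5, mileage=14238.
year >= 2017 AND make <> 'Ford' → false
year >= 2015 OR doors <= 3 → false
year >= 2009 AND make IN ('BMW', 'Kia', 'Honda') → false
year >= 2007 AND mileage > 120551 → false
No prior WHEN matched → ELSE → M

M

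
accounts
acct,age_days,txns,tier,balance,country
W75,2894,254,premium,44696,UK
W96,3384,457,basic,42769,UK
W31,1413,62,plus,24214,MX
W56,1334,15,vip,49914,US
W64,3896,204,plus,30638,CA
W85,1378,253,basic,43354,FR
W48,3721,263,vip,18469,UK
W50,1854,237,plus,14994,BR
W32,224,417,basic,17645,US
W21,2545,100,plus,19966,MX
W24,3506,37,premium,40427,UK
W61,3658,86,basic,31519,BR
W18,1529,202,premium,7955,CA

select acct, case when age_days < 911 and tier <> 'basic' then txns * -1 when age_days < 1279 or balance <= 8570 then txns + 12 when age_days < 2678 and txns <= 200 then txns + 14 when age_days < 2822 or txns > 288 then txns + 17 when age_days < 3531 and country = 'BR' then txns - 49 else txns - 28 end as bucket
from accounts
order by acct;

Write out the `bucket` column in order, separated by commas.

acct=W18: age_days < 1279 or balance <= 8570 → 214
acct=W21: age_days < 2678 and txns <= 200 → 114
acct=W24: ELSE → 9
acct=W31: age_days < 2678 and txns <= 200 → 76
acct=W32: age_days < 1279 or balance <= 8570 → 429
acct=W48: ELSE → 235
acct=W50: age_days < 2822 or txns > 288 → 254
acct=W56: age_days < 2678 and txns <= 200 → 29
acct=W61: ELSE → 58
acct=W64: ELSE → 176
acct=W75: ELSE → 226
acct=W85: age_days < 2822 or txns > 288 → 270
acct=W96: age_days < 2822 or txns > 288 → 474

214, 114, 9, 76, 429, 235, 254, 29, 58, 176, 226, 270, 474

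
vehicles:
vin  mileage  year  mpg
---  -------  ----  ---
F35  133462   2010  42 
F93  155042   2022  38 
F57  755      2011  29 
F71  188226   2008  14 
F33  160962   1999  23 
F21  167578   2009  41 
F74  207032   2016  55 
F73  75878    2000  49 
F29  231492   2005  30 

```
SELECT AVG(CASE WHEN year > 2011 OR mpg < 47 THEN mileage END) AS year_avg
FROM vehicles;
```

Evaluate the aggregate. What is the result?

vin=F35: ✓ → 133462
vin=F93: ✓ → 155042
vin=F57: ✓ → 755
vin=F71: ✓ → 188226
vin=F33: ✓ → 160962
vin=F21: ✓ → 167578
vin=F74: ✓ → 207032
vin=F73: ✗
vin=F29: ✓ → 231492
year_avg = (133462 + 155042 + 755 + 188226 + 160962 + 167578 + 207032 + 231492) / 8 = 155568.625

155568.625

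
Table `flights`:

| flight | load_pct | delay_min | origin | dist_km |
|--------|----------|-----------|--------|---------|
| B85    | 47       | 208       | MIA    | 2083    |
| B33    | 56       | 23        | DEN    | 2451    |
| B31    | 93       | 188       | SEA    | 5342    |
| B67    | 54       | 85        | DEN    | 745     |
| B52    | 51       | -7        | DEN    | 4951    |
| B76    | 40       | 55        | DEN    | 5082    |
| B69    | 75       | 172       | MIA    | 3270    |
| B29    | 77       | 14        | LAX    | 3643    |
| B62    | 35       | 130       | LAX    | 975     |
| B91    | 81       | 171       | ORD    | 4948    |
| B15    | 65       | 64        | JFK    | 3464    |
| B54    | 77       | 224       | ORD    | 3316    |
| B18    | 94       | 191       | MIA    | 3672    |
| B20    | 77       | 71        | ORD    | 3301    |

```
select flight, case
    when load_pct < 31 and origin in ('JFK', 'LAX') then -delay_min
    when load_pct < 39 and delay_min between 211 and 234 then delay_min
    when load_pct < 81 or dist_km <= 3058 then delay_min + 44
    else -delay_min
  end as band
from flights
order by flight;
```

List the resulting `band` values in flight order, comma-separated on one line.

108, -191, 115, 58, -188, 67, 37, 268, 174, 129, 216, 99, 252, -171

flight=B15: load_pct < 81 or dist_km <= 3058 → 108
flight=B18: ELSE → -191
flight=B20: load_pct < 81 or dist_km <= 3058 → 115
flight=B29: load_pct < 81 or dist_km <= 3058 → 58
flight=B31: ELSE → -188
flight=B33: load_pct < 81 or dist_km <= 3058 → 67
flight=B52: load_pct < 81 or dist_km <= 3058 → 37
flight=B54: load_pct < 81 or dist_km <= 3058 → 268
flight=B62: load_pct < 81 or dist_km <= 3058 → 174
flight=B67: load_pct < 81 or dist_km <= 3058 → 129
flight=B69: load_pct < 81 or dist_km <= 3058 → 216
flight=B76: load_pct < 81 or dist_km <= 3058 → 99
flight=B85: load_pct < 81 or dist_km <= 3058 → 252
flight=B91: ELSE → -171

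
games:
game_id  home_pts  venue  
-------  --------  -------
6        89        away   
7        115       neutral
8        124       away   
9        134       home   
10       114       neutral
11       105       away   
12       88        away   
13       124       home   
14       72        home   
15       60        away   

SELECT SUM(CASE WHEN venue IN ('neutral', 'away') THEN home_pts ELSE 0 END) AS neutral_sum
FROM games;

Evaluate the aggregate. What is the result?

695

game_id=6: ✓ → 89
game_id=7: ✓ → 115
game_id=8: ✓ → 124
game_id=9: ✗
game_id=10: ✓ → 114
game_id=11: ✓ → 105
game_id=12: ✓ → 88
game_id=13: ✗
game_id=14: ✗
game_id=15: ✓ → 60
neutral_sum = 89 + 115 + 124 + 114 + 105 + 88 + 60 = 695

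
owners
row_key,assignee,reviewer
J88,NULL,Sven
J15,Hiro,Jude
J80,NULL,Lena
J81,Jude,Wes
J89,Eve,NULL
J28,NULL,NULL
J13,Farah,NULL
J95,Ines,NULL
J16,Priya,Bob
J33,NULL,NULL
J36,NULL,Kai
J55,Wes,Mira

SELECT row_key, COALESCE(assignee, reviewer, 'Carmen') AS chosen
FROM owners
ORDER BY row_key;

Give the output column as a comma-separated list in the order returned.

row_key=J13: assignee=Farah → Farah
row_key=J15: assignee=Hiro → Hiro
row_key=J16: assignee=Priya → Priya
row_key=J28: assignee=NULL, reviewer=NULL, → literal Carmen → Carmen
row_key=J33: assignee=NULL, reviewer=NULL, → literal Carmen → Carmen
row_key=J36: assignee=NULL, reviewer=Kai → Kai
row_key=J55: assignee=Wes → Wes
row_key=J80: assignee=NULL, reviewer=Lena → Lena
row_key=J81: assignee=Jude → Jude
row_key=J88: assignee=NULL, reviewer=Sven → Sven
row_key=J89: assignee=Eve → Eve
row_key=J95: assignee=Ines → Ines

Farah, Hiro, Priya, Carmen, Carmen, Kai, Wes, Lena, Jude, Sven, Eve, Ines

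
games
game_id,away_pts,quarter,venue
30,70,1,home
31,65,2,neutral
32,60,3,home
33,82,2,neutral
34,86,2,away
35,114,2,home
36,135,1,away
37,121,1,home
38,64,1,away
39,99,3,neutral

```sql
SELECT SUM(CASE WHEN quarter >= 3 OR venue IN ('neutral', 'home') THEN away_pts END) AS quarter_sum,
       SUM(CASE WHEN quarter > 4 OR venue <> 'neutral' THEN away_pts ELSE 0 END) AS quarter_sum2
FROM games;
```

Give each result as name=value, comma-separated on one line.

[quarter_sum: quarter >= 3 OR venue IN ('neutral', 'home')]
game_id=30: ✓ → 70
game_id=31: ✓ → 65
game_id=32: ✓ → 60
game_id=33: ✓ → 82
game_id=34: ✗
game_id=35: ✓ → 114
game_id=36: ✗
game_id=37: ✓ → 121
game_id=38: ✗
game_id=39: ✓ → 99
quarter_sum = 70 + 65 + 60 + 82 + 114 + 121 + 99 = 611
—
[quarter_sum2: quarter > 4 OR venue <> 'neutral']
game_id=30: ✓ → 70
game_id=31: ✗
game_id=32: ✓ → 60
game_id=33: ✗
game_id=34: ✓ → 86
game_id=35: ✓ → 114
game_id=36: ✓ → 135
game_id=37: ✓ → 121
game_id=38: ✓ → 64
game_id=39: ✗
quarter_sum2 = 70 + 60 + 86 + 114 + 135 + 121 + 64 = 650

quarter_sum=611, quarter_sum2=650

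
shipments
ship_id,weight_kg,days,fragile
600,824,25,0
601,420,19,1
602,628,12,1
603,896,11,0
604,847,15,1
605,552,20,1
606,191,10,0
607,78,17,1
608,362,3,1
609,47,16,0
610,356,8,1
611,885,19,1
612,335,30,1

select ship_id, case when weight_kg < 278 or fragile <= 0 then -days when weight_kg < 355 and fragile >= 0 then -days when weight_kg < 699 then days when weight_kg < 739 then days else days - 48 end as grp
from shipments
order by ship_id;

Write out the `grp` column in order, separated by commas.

ship_id=600: weight_kg < 278 or fragile <= 0 → -25
ship_id=601: weight_kg < 699 → 19
ship_id=602: weight_kg < 699 → 12
ship_id=603: weight_kg < 278 or fragile <= 0 → -11
ship_id=604: ELSE → -33
ship_id=605: weight_kg < 699 → 20
ship_id=606: weight_kg < 278 or fragile <= 0 → -10
ship_id=607: weight_kg < 278 or fragile <= 0 → -17
ship_id=608: weight_kg < 699 → 3
ship_id=609: weight_kg < 278 or fragile <= 0 → -16
ship_id=610: weight_kg < 699 → 8
ship_id=611: ELSE → -29
ship_id=612: weight_kg < 355 and fragile >= 0 → -30

-25, 19, 12, -11, -33, 20, -10, -17, 3, -16, 8, -29, -30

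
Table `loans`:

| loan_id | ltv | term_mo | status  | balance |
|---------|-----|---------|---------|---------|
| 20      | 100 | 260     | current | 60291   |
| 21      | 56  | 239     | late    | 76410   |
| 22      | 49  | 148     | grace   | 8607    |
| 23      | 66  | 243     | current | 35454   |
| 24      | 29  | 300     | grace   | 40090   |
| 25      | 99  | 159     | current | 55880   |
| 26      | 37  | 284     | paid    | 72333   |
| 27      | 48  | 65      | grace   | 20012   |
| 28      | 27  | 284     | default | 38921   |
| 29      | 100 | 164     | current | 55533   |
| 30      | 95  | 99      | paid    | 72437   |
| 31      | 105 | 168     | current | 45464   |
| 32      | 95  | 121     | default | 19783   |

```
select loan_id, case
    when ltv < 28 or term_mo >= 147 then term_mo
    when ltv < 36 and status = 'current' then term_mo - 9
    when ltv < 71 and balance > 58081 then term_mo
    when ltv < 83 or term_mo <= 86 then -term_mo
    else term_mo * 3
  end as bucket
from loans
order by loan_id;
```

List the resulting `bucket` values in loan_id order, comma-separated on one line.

loan_id=20: ltv < 28 or term_mo >= 147 → 260
loan_id=21: ltv < 28 or term_mo >= 147 → 239
loan_id=22: ltv < 28 or term_mo >= 147 → 148
loan_id=23: ltv < 28 or term_mo >= 147 → 243
loan_id=24: ltv < 28 or term_mo >= 147 → 300
loan_id=25: ltv < 28 or term_mo >= 147 → 159
loan_id=26: ltv < 28 or term_mo >= 147 → 284
loan_id=27: ltv < 83 or term_mo <= 86 → -65
loan_id=28: ltv < 28 or term_mo >= 147 → 284
loan_id=29: ltv < 28 or term_mo >= 147 → 164
loan_id=30: ELSE → 297
loan_id=31: ltv < 28 or term_mo >= 147 → 168
loan_id=32: ELSE → 363

260, 239, 148, 243, 300, 159, 284, -65, 284, 164, 297, 168, 363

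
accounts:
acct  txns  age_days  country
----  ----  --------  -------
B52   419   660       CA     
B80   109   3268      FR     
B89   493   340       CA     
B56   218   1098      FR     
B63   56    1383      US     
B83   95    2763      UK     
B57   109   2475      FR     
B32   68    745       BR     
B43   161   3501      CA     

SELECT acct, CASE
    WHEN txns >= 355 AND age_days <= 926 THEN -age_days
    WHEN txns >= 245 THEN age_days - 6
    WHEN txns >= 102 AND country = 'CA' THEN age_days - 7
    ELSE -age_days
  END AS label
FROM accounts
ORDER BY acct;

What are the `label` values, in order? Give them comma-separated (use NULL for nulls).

acct=B32: ELSE → -745
acct=B43: txns >= 102 AND country = 'CA' → 3494
acct=B52: txns >= 355 AND age_days <= 926 → -660
acct=B56: ELSE → -1098
acct=B57: ELSE → -2475
acct=B63: ELSE → -1383
acct=B80: ELSE → -3268
acct=B83: ELSE → -2763
acct=B89: txns >= 355 AND age_days <= 926 → -340

-745, 3494, -660, -1098, -2475, -1383, -3268, -2763, -340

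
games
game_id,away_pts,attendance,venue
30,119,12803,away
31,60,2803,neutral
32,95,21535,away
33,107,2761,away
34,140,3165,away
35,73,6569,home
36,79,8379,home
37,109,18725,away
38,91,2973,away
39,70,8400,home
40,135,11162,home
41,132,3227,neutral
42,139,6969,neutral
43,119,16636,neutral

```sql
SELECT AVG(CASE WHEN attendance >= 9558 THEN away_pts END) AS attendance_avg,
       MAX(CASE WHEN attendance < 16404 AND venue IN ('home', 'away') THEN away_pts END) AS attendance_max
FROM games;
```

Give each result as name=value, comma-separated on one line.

[attendance_avg: attendance >= 9558]
game_id=30: ✓ → 119
game_id=31: ✗
game_id=32: ✓ → 95
game_id=33: ✗
game_id=34: ✗
game_id=35: ✗
game_id=36: ✗
game_id=37: ✓ → 109
game_id=38: ✗
game_id=39: ✗
game_id=40: ✓ → 135
game_id=41: ✗
game_id=42: ✗
game_id=43: ✓ → 119
attendance_avg = (119 + 95 + 109 + 135 + 119) / 5 = 115.4
—
[attendance_max: attendance < 16404 AND venue IN ('home', 'away')]
game_id=30: ✓ → 119
game_id=31: ✗
game_id=32: ✗
game_id=33: ✓ → 107
game_id=34: ✓ → 140
game_id=35: ✓ → 73
game_id=36: ✓ → 79
game_id=37: ✗
game_id=38: ✓ → 91
game_id=39: ✓ → 70
game_id=40: ✓ → 135
game_id=41: ✗
game_id=42: ✗
game_id=43: ✗
attendance_max = MAX(119, 107, 140, 73, 79, 91, 70, 135) = 140

attendance_avg=115.4, attendance_max=140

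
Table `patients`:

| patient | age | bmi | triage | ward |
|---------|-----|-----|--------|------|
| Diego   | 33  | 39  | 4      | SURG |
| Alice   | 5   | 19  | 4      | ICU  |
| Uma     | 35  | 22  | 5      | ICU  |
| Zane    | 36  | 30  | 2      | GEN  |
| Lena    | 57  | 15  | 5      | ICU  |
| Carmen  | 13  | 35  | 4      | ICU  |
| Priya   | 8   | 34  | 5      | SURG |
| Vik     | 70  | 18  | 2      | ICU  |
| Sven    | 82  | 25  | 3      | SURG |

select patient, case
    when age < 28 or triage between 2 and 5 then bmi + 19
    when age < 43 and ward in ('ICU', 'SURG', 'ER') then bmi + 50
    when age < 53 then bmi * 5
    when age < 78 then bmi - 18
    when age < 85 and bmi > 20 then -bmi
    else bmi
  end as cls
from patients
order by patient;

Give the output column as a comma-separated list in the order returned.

patient=Alice: age < 28 or triage between 2 and 5 → 38
patient=Carmen: age < 28 or triage between 2 and 5 → 54
patient=Diego: age < 28 or triage between 2 and 5 → 58
patient=Lena: age < 28 or triage between 2 and 5 → 34
patient=Priya: age < 28 or triage between 2 and 5 → 53
patient=Sven: age < 28 or triage between 2 and 5 → 44
patient=Uma: age < 28 or triage between 2 and 5 → 41
patient=Vik: age < 28 or triage between 2 and 5 → 37
patient=Zane: age < 28 or triage between 2 and 5 → 49

38, 54, 58, 34, 53, 44, 41, 37, 49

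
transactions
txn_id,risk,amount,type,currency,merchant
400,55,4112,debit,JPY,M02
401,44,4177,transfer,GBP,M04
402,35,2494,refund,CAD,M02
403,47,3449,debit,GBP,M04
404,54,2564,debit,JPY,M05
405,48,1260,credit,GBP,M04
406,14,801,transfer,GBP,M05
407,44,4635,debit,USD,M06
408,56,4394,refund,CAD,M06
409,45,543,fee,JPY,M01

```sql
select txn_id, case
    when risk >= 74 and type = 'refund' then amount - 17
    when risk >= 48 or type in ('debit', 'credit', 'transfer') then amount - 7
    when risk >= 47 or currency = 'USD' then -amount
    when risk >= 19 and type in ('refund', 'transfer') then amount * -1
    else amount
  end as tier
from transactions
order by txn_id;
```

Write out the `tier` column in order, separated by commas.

4105, 4170, -2494, 3442, 2557, 1253, 794, 4628, 4387, 543

txn_id=400: risk >= 48 or type in ('debit', 'credit', 'transfer') → 4105
txn_id=401: risk >= 48 or type in ('debit', 'credit', 'transfer') → 4170
txn_id=402: risk >= 19 and type in ('refund', 'transfer') → -2494
txn_id=403: risk >= 48 or type in ('debit', 'credit', 'transfer') → 3442
txn_id=404: risk >= 48 or type in ('debit', 'credit', 'transfer') → 2557
txn_id=405: risk >= 48 or type in ('debit', 'credit', 'transfer') → 1253
txn_id=406: risk >= 48 or type in ('debit', 'credit', 'transfer') → 794
txn_id=407: risk >= 48 or type in ('debit', 'credit', 'transfer') → 4628
txn_id=408: risk >= 48 or type in ('debit', 'credit', 'transfer') → 4387
txn_id=409: ELSE → 543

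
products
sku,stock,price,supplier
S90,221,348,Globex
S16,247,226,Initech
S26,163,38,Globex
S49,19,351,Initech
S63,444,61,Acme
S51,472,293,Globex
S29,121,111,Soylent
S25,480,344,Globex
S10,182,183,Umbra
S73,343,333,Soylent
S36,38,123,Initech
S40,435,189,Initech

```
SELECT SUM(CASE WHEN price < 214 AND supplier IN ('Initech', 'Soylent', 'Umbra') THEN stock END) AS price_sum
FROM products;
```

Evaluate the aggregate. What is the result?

sku=S90: ✗
sku=S16: ✗
sku=S26: ✗
sku=S49: ✗
sku=S63: ✗
sku=S51: ✗
sku=S29: ✓ → 121
sku=S25: ✗
sku=S10: ✓ → 182
sku=S73: ✗
sku=S36: ✓ → 38
sku=S40: ✓ → 435
price_sum = 121 + 182 + 38 + 435 = 776

776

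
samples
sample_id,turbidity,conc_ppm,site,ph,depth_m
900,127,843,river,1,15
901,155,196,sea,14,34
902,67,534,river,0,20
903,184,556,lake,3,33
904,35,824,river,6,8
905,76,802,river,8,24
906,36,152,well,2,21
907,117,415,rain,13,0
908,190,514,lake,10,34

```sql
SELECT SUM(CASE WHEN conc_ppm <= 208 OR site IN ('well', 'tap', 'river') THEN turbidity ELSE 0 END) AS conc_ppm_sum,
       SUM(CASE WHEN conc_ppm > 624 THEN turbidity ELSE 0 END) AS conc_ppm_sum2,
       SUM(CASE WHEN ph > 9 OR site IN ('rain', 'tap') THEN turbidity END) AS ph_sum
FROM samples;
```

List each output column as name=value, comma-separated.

conc_ppm_sum=496, conc_ppm_sum2=238, ph_sum=462

[conc_ppm_sum: conc_ppm <= 208 OR site IN ('well', 'tap', 'river')]
sample_id=900: ✓ → 127
sample_id=901: ✓ → 155
sample_id=902: ✓ → 67
sample_id=903: ✗
sample_id=904: ✓ → 35
sample_id=905: ✓ → 76
sample_id=906: ✓ → 36
sample_id=907: ✗
sample_id=908: ✗
conc_ppm_sum = 127 + 155 + 67 + 35 + 76 + 36 = 496
—
[conc_ppm_sum2: conc_ppm > 624]
sample_id=900: ✓ → 127
sample_id=901: ✗
sample_id=902: ✗
sample_id=903: ✗
sample_id=904: ✓ → 35
sample_id=905: ✓ → 76
sample_id=906: ✗
sample_id=907: ✗
sample_id=908: ✗
conc_ppm_sum2 = 127 + 35 + 76 = 238
—
[ph_sum: ph > 9 OR site IN ('rain', 'tap')]
sample_id=900: ✗
sample_id=901: ✓ → 155
sample_id=902: ✗
sample_id=903: ✗
sample_id=904: ✗
sample_id=905: ✗
sample_id=906: ✗
sample_id=907: ✓ → 117
sample_id=908: ✓ → 190
ph_sum = 155 + 117 + 190 = 462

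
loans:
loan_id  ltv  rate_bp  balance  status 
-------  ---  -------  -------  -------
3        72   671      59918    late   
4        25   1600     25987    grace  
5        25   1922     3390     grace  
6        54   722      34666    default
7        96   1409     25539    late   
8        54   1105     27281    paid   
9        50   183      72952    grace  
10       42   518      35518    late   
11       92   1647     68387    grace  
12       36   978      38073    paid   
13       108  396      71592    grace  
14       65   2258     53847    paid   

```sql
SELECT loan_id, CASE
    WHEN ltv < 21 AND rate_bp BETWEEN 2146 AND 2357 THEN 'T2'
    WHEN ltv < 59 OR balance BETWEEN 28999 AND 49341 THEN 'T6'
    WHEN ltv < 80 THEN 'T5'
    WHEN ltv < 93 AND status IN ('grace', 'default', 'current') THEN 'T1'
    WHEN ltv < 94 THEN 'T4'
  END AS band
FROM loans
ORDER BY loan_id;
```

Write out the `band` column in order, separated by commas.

loan_id=3: ltv < 80 → T5
loan_id=4: ltv < 59 OR balance BETWEEN 28999 AND 49341 → T6
loan_id=5: ltv < 59 OR balance BETWEEN 28999 AND 49341 → T6
loan_id=6: ltv < 59 OR balance BETWEEN 28999 AND 49341 → T6
loan_id=7: (no match → NULL) → NULL
loan_id=8: ltv < 59 OR balance BETWEEN 28999 AND 49341 → T6
loan_id=9: ltv < 59 OR balance BETWEEN 28999 AND 49341 → T6
loan_id=10: ltv < 59 OR balance BETWEEN 28999 AND 49341 → T6
loan_id=11: ltv < 93 AND status IN ('grace', 'default', 'current') → T1
loan_id=12: ltv < 59 OR balance BETWEEN 28999 AND 49341 → T6
loan_id=13: (no match → NULL) → NULL
loan_id=14: ltv < 80 → T5

T5, T6, T6, T6, NULL, T6, T6, T6, T1, T6, NULL, T5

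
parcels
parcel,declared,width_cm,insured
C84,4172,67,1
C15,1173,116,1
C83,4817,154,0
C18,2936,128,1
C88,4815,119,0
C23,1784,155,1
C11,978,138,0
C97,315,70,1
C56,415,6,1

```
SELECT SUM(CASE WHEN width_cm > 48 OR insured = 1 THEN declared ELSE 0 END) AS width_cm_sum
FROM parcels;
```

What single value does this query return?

21405

parcel=C84: ✓ → 4172
parcel=C15: ✓ → 1173
parcel=C83: ✓ → 4817
parcel=C18: ✓ → 2936
parcel=C88: ✓ → 4815
parcel=C23: ✓ → 1784
parcel=C11: ✓ → 978
parcel=C97: ✓ → 315
parcel=C56: ✓ → 415
width_cm_sum = 4172 + 1173 + 4817 + 2936 + 4815 + 1784 + 978 + 315 + 415 = 21405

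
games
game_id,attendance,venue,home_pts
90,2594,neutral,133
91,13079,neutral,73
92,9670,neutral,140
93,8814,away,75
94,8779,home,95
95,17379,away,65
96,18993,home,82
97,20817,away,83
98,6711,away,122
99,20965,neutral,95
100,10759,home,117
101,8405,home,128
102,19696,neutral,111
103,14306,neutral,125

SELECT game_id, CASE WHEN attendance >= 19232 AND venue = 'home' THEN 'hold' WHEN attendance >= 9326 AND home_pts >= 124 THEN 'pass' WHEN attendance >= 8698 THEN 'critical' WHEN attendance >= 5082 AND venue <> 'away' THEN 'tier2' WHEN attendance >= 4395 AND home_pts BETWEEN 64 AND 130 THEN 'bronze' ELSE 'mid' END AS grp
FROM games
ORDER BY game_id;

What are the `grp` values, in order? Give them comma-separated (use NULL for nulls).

game_id=90: ELSE → mid
game_id=91: attendance >= 8698 → critical
game_id=92: attendance >= 9326 AND home_pts >= 124 → pass
game_id=93: attendance >= 8698 → critical
game_id=94: attendance >= 8698 → critical
game_id=95: attendance >= 8698 → critical
game_id=96: attendance >= 8698 → critical
game_id=97: attendance >= 8698 → critical
game_id=98: attendance >= 4395 AND home_pts BETWEEN 64 AND 130 → bronze
game_id=99: attendance >= 8698 → critical
game_id=100: attendance >= 8698 → critical
game_id=101: attendance >= 5082 AND venue <> 'away' → tier2
game_id=102: attendance >= 8698 → critical
game_id=103: attendance >= 9326 AND home_pts >= 124 → pass

mid, critical, pass, critical, critical, critical, critical, critical, bronze, critical, critical, tier2, critical, pass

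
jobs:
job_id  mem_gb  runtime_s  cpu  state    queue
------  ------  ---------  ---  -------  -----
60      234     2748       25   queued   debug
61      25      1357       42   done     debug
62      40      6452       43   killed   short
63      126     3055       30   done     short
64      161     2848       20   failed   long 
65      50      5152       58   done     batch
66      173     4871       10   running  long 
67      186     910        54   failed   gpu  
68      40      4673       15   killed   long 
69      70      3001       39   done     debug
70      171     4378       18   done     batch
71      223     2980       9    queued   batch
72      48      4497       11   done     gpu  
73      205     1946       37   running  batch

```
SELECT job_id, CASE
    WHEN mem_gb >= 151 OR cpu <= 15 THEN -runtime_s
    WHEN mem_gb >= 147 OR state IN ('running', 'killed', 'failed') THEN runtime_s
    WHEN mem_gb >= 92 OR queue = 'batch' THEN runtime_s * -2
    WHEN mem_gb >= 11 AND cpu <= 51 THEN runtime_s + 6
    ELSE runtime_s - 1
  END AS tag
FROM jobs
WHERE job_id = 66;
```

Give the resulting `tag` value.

job_id = 66: mem_gb=173, runtime_s=4871, cpu=10, state=running, queue=long.
mem_gb >= 151 OR cpu <= 15 → true → -4871

-4871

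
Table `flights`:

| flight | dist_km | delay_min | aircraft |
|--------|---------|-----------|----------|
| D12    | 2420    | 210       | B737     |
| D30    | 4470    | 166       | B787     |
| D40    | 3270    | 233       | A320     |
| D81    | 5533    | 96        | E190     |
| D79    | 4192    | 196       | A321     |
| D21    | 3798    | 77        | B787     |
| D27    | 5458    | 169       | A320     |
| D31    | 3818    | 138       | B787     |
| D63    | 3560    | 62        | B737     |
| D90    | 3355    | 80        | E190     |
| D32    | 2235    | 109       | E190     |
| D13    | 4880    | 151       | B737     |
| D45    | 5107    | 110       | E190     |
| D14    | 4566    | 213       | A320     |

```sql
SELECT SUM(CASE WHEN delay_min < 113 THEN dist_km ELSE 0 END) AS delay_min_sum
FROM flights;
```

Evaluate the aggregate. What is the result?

flight=D12: ✗
flight=D30: ✗
flight=D40: ✗
flight=D81: ✓ → 5533
flight=D79: ✗
flight=D21: ✓ → 3798
flight=D27: ✗
flight=D31: ✗
flight=D63: ✓ → 3560
flight=D90: ✓ → 3355
flight=D32: ✓ → 2235
flight=D13: ✗
flight=D45: ✓ → 5107
flight=D14: ✗
delay_min_sum = 5533 + 3798 + 3560 + 3355 + 2235 + 5107 = 23588

23588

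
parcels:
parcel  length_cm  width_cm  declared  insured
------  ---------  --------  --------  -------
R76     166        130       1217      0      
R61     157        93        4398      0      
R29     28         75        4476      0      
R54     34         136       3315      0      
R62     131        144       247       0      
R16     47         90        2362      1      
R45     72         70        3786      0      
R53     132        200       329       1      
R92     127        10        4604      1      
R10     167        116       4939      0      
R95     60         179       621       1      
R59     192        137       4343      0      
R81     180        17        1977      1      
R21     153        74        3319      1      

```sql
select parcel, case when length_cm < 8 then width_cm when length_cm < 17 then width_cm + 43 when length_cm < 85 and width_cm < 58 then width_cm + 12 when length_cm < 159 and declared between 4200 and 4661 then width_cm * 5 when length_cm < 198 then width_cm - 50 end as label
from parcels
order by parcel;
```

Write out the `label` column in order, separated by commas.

parcel=R10: length_cm < 198 → 66
parcel=R16: length_cm < 198 → 40
parcel=R21: length_cm < 198 → 24
parcel=R29: length_cm < 159 and declared between 4200 and 4661 → 375
parcel=R45: length_cm < 198 → 20
parcel=R53: length_cm < 198 → 150
parcel=R54: length_cm < 198 → 86
parcel=R59: length_cm < 198 → 87
parcel=R61: length_cm < 159 and declared between 4200 and 4661 → 465
parcel=R62: length_cm < 198 → 94
parcel=R76: length_cm < 198 → 80
parcel=R81: length_cm < 198 → -33
parcel=R92: length_cm < 159 and declared between 4200 and 4661 → 50
parcel=R95: length_cm < 198 → 129

66, 40, 24, 375, 20, 150, 86, 87, 465, 94, 80, -33, 50, 129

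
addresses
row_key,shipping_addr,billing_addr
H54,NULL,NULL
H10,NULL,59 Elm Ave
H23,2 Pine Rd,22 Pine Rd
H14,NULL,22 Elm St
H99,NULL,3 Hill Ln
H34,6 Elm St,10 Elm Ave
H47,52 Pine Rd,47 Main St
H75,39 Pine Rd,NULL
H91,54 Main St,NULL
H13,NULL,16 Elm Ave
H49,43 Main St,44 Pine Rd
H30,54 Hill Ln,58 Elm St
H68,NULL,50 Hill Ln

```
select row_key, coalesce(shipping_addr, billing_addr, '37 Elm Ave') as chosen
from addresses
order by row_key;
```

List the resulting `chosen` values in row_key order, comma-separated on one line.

59 Elm Ave, 16 Elm Ave, 22 Elm St, 2 Pine Rd, 54 Hill Ln, 6 Elm St, 52 Pine Rd, 43 Main St, 37 Elm Ave, 50 Hill Ln, 39 Pine Rd, 54 Main St, 3 Hill Ln

row_key=H10: shipping_addr=NULL, billing_addr=59 Elm Ave → 59 Elm Ave
row_key=H13: shipping_addr=NULL, billing_addr=16 Elm Ave → 16 Elm Ave
row_key=H14: shipping_addr=NULL, billing_addr=22 Elm St → 22 Elm St
row_key=H23: shipping_addr=2 Pine Rd → 2 Pine Rd
row_key=H30: shipping_addr=54 Hill Ln → 54 Hill Ln
row_key=H34: shipping_addr=6 Elm St → 6 Elm St
row_key=H47: shipping_addr=52 Pine Rd → 52 Pine Rd
row_key=H49: shipping_addr=43 Main St → 43 Main St
row_key=H54: shipping_addr=NULL, billing_addr=NULL, → literal 37 Elm Ave → 37 Elm Ave
row_key=H68: shipping_addr=NULL, billing_addr=50 Hill Ln → 50 Hill Ln
row_key=H75: shipping_addr=39 Pine Rd → 39 Pine Rd
row_key=H91: shipping_addr=54 Main St → 54 Main St
row_key=H99: shipping_addr=NULL, billing_addr=3 Hill Ln → 3 Hill Ln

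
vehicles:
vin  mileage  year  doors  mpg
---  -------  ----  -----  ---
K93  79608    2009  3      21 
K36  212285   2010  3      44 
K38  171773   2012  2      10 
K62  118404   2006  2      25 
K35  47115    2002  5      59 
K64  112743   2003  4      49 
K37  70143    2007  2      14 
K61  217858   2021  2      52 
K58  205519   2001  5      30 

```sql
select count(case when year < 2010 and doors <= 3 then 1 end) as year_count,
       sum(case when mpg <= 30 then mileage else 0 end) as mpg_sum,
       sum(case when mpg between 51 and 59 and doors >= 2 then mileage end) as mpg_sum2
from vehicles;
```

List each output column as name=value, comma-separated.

year_count=3, mpg_sum=645447, mpg_sum2=264973

[year_count: year < 2010 and doors <= 3]
vin=K93: ✓ → 1
vin=K36: ✗
vin=K38: ✗
vin=K62: ✓ → 1
vin=K35: ✗
vin=K64: ✗
vin=K37: ✓ → 1
vin=K61: ✗
vin=K58: ✗
year_count = COUNT(1, 1, 1) = 3
—
[mpg_sum: mpg <= 30]
vin=K93: ✓ → 79608
vin=K36: ✗
vin=K38: ✓ → 171773
vin=K62: ✓ → 118404
vin=K35: ✗
vin=K64: ✗
vin=K37: ✓ → 70143
vin=K61: ✗
vin=K58: ✓ → 205519
mpg_sum = 79608 + 171773 + 118404 + 70143 + 205519 = 645447
—
[mpg_sum2: mpg between 51 and 59 and doors >= 2]
vin=K93: ✗
vin=K36: ✗
vin=K38: ✗
vin=K62: ✗
vin=K35: ✓ → 47115
vin=K64: ✗
vin=K37: ✗
vin=K61: ✓ → 217858
vin=K58: ✗
mpg_sum2 = 47115 + 217858 = 264973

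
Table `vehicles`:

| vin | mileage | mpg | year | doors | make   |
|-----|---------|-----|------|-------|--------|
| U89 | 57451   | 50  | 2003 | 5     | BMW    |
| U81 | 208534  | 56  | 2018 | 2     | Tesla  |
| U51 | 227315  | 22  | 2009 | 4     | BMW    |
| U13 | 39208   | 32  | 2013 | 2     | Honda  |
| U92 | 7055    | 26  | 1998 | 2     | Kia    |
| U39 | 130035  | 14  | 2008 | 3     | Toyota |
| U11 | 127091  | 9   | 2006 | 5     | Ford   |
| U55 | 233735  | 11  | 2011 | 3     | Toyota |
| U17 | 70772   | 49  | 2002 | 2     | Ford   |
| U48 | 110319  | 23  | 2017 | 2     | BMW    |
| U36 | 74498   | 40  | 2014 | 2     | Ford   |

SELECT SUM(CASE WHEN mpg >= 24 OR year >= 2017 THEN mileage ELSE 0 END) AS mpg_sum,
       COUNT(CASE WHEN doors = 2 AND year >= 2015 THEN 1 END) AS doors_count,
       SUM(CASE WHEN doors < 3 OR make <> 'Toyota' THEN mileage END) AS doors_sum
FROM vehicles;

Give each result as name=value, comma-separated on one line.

mpg_sum=567837, doors_count=2, doors_sum=922243

[mpg_sum: mpg >= 24 OR year >= 2017]
vin=U89: ✓ → 57451
vin=U81: ✓ → 208534
vin=U51: ✗
vin=U13: ✓ → 39208
vin=U92: ✓ → 7055
vin=U39: ✗
vin=U11: ✗
vin=U55: ✗
vin=U17: ✓ → 70772
vin=U48: ✓ → 110319
vin=U36: ✓ → 74498
mpg_sum = 57451 + 208534 + 39208 + 7055 + 70772 + 110319 + 74498 = 567837
—
[doors_count: doors = 2 AND year >= 2015]
vin=U89: ✗
vin=U81: ✓ → 1
vin=U51: ✗
vin=U13: ✗
vin=U92: ✗
vin=U39: ✗
vin=U11: ✗
vin=U55: ✗
vin=U17: ✗
vin=U48: ✓ → 1
vin=U36: ✗
doors_count = COUNT(1, 1) = 2
—
[doors_sum: doors < 3 OR make <> 'Toyota']
vin=U89: ✓ → 57451
vin=U81: ✓ → 208534
vin=U51: ✓ → 227315
vin=U13: ✓ → 39208
vin=U92: ✓ → 7055
vin=U39: ✗
vin=U11: ✓ → 127091
vin=U55: ✗
vin=U17: ✓ → 70772
vin=U48: ✓ → 110319
vin=U36: ✓ → 74498
doors_sum = 57451 + 208534 + 227315 + 39208 + 7055 + 127091 + 70772 + 110319 + 74498 = 922243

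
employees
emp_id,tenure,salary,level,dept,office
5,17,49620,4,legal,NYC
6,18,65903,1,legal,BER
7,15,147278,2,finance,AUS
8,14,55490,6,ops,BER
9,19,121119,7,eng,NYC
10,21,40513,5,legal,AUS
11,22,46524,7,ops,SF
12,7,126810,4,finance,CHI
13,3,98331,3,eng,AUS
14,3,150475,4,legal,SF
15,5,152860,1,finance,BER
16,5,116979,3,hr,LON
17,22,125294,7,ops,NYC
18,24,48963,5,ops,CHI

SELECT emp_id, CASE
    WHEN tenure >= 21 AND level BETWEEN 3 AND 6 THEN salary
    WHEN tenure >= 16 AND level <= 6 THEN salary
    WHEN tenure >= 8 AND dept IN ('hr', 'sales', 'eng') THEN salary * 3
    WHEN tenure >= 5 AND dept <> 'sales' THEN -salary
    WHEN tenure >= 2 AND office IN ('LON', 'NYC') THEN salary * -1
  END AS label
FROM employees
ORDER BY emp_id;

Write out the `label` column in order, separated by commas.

49620, 65903, -147278, -55490, 363357, 40513, -46524, -126810, NULL, NULL, -152860, -116979, -125294, 48963

emp_id=5: tenure >= 16 AND level <= 6 → 49620
emp_id=6: tenure >= 16 AND level <= 6 → 65903
emp_id=7: tenure >= 5 AND dept <> 'sales' → -147278
emp_id=8: tenure >= 5 AND dept <> 'sales' → -55490
emp_id=9: tenure >= 8 AND dept IN ('hr', 'sales', 'eng') → 363357
emp_id=10: tenure >= 21 AND level BETWEEN 3 AND 6 → 40513
emp_id=11: tenure >= 5 AND dept <> 'sales' → -46524
emp_id=12: tenure >= 5 AND dept <> 'sales' → -126810
emp_id=13: (no match → NULL) → NULL
emp_id=14: (no match → NULL) → NULL
emp_id=15: tenure >= 5 AND dept <> 'sales' → -152860
emp_id=16: tenure >= 5 AND dept <> 'sales' → -116979
emp_id=17: tenure >= 5 AND dept <> 'sales' → -125294
emp_id=18: tenure >= 21 AND level BETWEEN 3 AND 6 → 48963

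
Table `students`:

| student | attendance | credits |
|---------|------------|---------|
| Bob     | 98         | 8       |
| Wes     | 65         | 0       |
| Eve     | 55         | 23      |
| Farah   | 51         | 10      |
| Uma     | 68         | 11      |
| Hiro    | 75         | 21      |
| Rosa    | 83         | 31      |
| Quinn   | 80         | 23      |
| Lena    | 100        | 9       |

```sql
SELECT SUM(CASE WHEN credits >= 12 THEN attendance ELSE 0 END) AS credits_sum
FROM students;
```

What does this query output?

293

student=Bob: ✗
student=Wes: ✗
student=Eve: ✓ → 55
student=Farah: ✗
student=Uma: ✗
student=Hiro: ✓ → 75
student=Rosa: ✓ → 83
student=Quinn: ✓ → 80
student=Lena: ✗
credits_sum = 55 + 75 + 83 + 80 = 293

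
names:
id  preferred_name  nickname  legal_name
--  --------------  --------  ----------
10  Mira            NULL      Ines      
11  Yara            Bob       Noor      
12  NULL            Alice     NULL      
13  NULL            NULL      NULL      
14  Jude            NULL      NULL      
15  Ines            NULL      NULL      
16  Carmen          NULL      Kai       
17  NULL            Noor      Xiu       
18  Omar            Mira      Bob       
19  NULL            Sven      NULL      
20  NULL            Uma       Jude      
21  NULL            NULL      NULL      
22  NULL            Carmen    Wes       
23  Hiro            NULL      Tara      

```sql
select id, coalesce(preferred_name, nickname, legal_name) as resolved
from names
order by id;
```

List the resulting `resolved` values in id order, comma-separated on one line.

id=10: preferred_name=Mira → Mira
id=11: preferred_name=Yara → Yara
id=12: preferred_name=NULL, nickname=Alice → Alice
id=13: preferred_name=NULL, nickname=NULL, legal_name=NULL (all NULL) → NULL
id=14: preferred_name=Jude → Jude
id=15: preferred_name=Ines → Ines
id=16: preferred_name=Carmen → Carmen
id=17: preferred_name=NULL, nickname=Noor → Noor
id=18: preferred_name=Omar → Omar
id=19: preferred_name=NULL, nickname=Sven → Sven
id=20: preferred_name=NULL, nickname=Uma → Uma
id=21: preferred_name=NULL, nickname=NULL, legal_name=NULL (all NULL) → NULL
id=22: preferred_name=NULL, nickname=Carmen → Carmen
id=23: preferred_name=Hiro → Hiro

Mira, Yara, Alice, NULL, Jude, Ines, Carmen, Noor, Omar, Sven, Uma, NULL, Carmen, Hiro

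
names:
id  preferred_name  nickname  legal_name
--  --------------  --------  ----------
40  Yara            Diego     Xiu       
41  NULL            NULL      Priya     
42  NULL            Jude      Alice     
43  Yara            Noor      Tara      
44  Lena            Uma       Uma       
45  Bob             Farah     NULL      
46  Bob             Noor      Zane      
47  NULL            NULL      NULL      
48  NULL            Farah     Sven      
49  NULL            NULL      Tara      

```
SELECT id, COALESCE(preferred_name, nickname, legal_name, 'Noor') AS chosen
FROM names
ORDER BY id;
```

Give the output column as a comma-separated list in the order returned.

id=40: preferred_name=Yara → Yara
id=41: preferred_name=NULL, nickname=NULL, legal_name=Priya → Priya
id=42: preferred_name=NULL, nickname=Jude → Jude
id=43: preferred_name=Yara → Yara
id=44: preferred_name=Lena → Lena
id=45: preferred_name=Bob → Bob
id=46: preferred_name=Bob → Bob
id=47: preferred_name=NULL, nickname=NULL, legal_name=NULL, → literal Noor → Noor
id=48: preferred_name=NULL, nickname=Farah → Farah
id=49: preferred_name=NULL, nickname=NULL, legal_name=Tara → Tara

Yara, Priya, Jude, Yara, Lena, Bob, Bob, Noor, Farah, Tara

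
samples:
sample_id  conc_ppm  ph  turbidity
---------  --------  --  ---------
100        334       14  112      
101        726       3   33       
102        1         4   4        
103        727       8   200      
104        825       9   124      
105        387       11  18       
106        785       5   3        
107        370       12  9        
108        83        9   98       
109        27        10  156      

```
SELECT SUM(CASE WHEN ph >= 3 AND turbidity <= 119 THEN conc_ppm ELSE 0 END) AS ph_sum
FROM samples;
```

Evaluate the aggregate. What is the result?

2686

sample_id=100: ✓ → 334
sample_id=101: ✓ → 726
sample_id=102: ✓ → 1
sample_id=103: ✗
sample_id=104: ✗
sample_id=105: ✓ → 387
sample_id=106: ✓ → 785
sample_id=107: ✓ → 370
sample_id=108: ✓ → 83
sample_id=109: ✗
ph_sum = 334 + 726 + 1 + 387 + 785 + 370 + 83 = 2686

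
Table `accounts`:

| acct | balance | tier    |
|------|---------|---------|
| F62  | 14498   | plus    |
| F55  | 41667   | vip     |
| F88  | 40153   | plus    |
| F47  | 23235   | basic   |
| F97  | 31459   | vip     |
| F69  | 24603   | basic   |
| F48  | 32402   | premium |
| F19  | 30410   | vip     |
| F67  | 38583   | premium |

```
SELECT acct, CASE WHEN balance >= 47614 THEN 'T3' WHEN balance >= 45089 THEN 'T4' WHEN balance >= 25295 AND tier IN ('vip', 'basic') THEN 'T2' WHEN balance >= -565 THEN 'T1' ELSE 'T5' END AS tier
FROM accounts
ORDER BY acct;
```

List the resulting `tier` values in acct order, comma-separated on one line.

T2, T1, T1, T2, T1, T1, T1, T1, T2

acct=F19: balance >= 25295 AND tier IN ('vip', 'basic') → T2
acct=F47: balance >= -565 → T1
acct=F48: balance >= -565 → T1
acct=F55: balance >= 25295 AND tier IN ('vip', 'basic') → T2
acct=F62: balance >= -565 → T1
acct=F67: balance >= -565 → T1
acct=F69: balance >= -565 → T1
acct=F88: balance >= -565 → T1
acct=F97: balance >= 25295 AND tier IN ('vip', 'basic') → T2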